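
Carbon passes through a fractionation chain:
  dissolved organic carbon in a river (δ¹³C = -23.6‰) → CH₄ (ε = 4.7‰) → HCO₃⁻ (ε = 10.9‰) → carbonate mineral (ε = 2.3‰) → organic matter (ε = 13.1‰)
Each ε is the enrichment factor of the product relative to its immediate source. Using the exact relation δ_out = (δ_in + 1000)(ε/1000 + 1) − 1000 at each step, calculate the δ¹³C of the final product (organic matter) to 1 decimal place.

7.0‰

step 1: δ = (-23.60 + 1000)·(4.7/1000 + 1) − 1000 = -19.01‰
step 2: δ = (-19.01 + 1000)·(10.9/1000 + 1) − 1000 = -8.32‰
step 3: δ = (-8.32 + 1000)·(2.3/1000 + 1) − 1000 = -6.04‰
step 4: δ = (-6.04 + 1000)·(13.1/1000 + 1) − 1000 = 6.98‰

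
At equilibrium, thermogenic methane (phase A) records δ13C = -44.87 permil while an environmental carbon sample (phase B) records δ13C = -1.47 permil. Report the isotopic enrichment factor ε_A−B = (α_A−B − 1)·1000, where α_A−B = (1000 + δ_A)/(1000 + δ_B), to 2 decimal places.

-43.46 permil

α_A−B = (1000 + -44.87) / (1000 + -1.47) = 955.13 / 998.53 = 0.956536
ε_A−B = (0.956536 − 1) × 1000 = -43.464 permil
(The approximation ε ≈ δ_A − δ_B would give -43.40 permil.)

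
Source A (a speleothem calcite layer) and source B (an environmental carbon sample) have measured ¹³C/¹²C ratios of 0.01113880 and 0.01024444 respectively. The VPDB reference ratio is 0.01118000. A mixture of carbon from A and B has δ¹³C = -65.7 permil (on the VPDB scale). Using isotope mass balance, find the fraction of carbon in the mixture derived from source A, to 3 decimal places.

δ_A = (0.01113880/0.01118000 − 1)×1000 = (0.996315 − 1)×1000 = -3.685 permil
δ_B = (0.01024444/0.01118000 − 1)×1000 = (0.916318 − 1)×1000 = -83.682 permil
f_A = (δ_mix − δ_B)/(δ_A − δ_B) = (-65.7 − (-83.682))/(-3.685 − (-83.682))
f_A = 17.982 / 79.996 = 0.2248

0.225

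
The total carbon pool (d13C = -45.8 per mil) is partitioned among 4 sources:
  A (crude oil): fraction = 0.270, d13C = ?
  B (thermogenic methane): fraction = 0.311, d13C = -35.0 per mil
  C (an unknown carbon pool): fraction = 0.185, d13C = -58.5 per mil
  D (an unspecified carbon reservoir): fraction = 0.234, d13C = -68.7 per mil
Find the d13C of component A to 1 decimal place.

-29.7 per mil

Isotope mass balance: δ_bulk = Σ fᵢ·δᵢ.
-45.8 = 0.270×δ_A + 0.311×(-35.0) + 0.185×(-58.5) + 0.234×(-68.7)
0.270·δ_A = -45.8 − (-37.783) = -8.017
δ_A = -8.017 / 0.270 = -29.69 per mil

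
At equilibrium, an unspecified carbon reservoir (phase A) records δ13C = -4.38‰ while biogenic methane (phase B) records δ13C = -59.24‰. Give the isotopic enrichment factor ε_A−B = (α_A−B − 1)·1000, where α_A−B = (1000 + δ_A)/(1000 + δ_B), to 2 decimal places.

α_A−B = (1000 + -4.38) / (1000 + -59.24) = 995.62 / 940.76 = 1.058315
ε_A−B = (1.058315 − 1) × 1000 = 58.315‰
(The approximation ε ≈ δ_A − δ_B would give 54.86‰.)

58.31‰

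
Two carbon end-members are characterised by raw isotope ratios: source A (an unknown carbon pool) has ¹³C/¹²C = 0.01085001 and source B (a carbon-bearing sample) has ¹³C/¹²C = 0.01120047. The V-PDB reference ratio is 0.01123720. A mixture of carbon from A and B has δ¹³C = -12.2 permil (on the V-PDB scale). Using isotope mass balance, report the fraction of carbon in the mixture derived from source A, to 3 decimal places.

δ_A = (0.01085001/0.01123720 − 1)×1000 = (0.965544 − 1)×1000 = -34.456 permil
δ_B = (0.01120047/0.01123720 − 1)×1000 = (0.996731 − 1)×1000 = -3.269 permil
f_A = (δ_mix − δ_B)/(δ_A − δ_B) = (-12.2 − (-3.269))/(-34.456 − (-3.269))
f_A = -8.931 / -31.187 = 0.2864

0.286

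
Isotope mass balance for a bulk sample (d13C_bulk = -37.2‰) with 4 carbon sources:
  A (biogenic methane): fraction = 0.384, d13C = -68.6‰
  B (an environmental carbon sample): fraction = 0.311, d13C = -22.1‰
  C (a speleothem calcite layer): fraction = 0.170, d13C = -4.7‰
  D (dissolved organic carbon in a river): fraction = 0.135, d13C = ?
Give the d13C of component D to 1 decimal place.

-23.6‰

Isotope mass balance: δ_bulk = Σ fᵢ·δᵢ.
-37.2 = 0.384×(-68.6) + 0.311×(-22.1) + 0.170×(-4.7) + 0.135×δ_D
0.135·δ_D = -37.2 − (-34.014) = -3.186
δ_D = -3.186 / 0.135 = -23.60‰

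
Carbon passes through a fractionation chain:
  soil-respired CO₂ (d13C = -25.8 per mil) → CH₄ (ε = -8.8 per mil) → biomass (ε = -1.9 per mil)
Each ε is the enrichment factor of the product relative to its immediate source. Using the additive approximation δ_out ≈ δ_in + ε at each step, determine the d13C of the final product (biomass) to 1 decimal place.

step 1: δ ≈ -25.8 + (-8.8) = -34.6 per mil
step 2: δ ≈ -34.6 + (-1.9) = -36.5 per mil

-36.5 per mil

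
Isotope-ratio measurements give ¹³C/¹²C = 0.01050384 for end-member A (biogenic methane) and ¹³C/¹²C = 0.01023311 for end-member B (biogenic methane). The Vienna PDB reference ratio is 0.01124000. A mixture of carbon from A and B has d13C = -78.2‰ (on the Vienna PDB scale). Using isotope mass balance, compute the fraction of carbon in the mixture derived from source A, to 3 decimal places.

0.473

δ_A = (0.01050384/0.01124000 − 1)×1000 = (0.934505 − 1)×1000 = -65.495‰
δ_B = (0.01023311/0.01124000 − 1)×1000 = (0.910419 − 1)×1000 = -89.581‰
f_A = (δ_mix − δ_B)/(δ_A − δ_B) = (-78.2 − (-89.581))/(-65.495 − (-89.581))
f_A = 11.381 / 24.086 = 0.4725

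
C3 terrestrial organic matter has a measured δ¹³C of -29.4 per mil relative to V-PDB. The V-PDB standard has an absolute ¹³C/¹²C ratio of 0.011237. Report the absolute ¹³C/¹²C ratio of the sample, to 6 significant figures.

0.0109066

R_sample = R_standard × (δ¹³C/1000 + 1)
R_sample = 0.011237 × (-29.4/1000 + 1) = 0.011237 × 0.970600
R_sample = 0.0109066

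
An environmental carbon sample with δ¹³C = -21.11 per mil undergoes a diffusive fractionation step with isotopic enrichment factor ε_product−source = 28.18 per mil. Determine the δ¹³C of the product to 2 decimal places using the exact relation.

6.48 per mil

To first order, δ_product ≈ δ_source + ε = 7.07 per mil.
Exactly, δ_product = (δ_source + 1000)·(ε/1000 + 1) − 1000.
δ_product = (-21.11 + 1000) × (28.18/1000 + 1) − 1000
δ_product = 6.475 per mil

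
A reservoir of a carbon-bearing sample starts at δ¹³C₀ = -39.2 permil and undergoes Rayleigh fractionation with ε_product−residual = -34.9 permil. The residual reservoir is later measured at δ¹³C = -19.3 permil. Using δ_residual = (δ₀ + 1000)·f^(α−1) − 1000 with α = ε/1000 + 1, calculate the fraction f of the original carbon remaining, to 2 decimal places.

0.56

α − 1 = ε/1000 = -0.0349
(δ_res + 1000)/(δ₀ + 1000) = (-19.3 + 1000)/(-39.2 + 1000) = 980.7/960.8 = 1.020712
f = 1.020712^(1/-0.0349) = exp(ln(1.020712)/-0.0349) = exp(0.02050/-0.0349)
f = exp(-0.5874) = 0.5558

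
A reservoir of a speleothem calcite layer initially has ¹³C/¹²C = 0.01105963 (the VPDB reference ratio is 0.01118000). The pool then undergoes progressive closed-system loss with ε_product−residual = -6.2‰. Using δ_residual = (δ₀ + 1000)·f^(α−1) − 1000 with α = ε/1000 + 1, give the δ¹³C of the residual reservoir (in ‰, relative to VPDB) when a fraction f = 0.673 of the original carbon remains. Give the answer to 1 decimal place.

-8.3‰

δ₀ = (0.01105963/0.01118000 − 1)×1000 = (0.989233 − 1)×1000 = -10.767‰
α − 1 = ε/1000 = -0.0062
f^(α−1) = 0.673^(-0.0062) = 1.002458
δ_res = (-10.767 + 1000) × 1.002458 − 1000 = 991.665 − 1000 = -8.33‰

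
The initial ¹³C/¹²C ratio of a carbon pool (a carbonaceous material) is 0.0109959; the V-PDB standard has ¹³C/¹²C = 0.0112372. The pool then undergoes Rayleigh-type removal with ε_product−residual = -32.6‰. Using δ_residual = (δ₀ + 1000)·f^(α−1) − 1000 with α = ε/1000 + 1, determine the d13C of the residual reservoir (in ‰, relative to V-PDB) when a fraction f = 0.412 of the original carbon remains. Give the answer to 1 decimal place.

δ₀ = (0.0109959/0.0112372 − 1)×1000 = (0.978527 − 1)×1000 = -21.473‰
α − 1 = ε/1000 = -0.0326
f^(α−1) = 0.412^(-0.0326) = 1.029329
δ_res = (-21.473 + 1000) × 1.029329 − 1000 = 1007.226 − 1000 = 7.23‰

7.2‰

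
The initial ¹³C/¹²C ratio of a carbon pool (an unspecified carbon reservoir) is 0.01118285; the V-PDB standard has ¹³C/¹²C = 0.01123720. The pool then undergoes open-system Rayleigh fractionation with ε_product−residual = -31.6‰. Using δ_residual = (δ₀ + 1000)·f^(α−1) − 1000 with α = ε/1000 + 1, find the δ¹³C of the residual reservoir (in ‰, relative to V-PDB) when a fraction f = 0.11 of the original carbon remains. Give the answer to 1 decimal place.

δ₀ = (0.01118285/0.01123720 − 1)×1000 = (0.995163 − 1)×1000 = -4.837‰
α − 1 = ε/1000 = -0.0316
f^(α−1) = 0.11^(-0.0316) = 1.072240
δ_res = (-4.837 + 1000) × 1.072240 − 1000 = 1067.054 − 1000 = 67.05‰

67.1‰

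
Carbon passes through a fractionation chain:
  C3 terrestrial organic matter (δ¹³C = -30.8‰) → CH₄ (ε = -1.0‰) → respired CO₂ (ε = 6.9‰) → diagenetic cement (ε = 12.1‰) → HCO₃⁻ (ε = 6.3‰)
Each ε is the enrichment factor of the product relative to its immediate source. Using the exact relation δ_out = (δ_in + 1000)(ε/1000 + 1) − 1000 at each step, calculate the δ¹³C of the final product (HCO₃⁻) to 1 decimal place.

-7.1‰

step 1: δ = (-30.80 + 1000)·(-1.0/1000 + 1) − 1000 = -31.77‰
step 2: δ = (-31.77 + 1000)·(6.9/1000 + 1) − 1000 = -25.09‰
step 3: δ = (-25.09 + 1000)·(12.1/1000 + 1) − 1000 = -13.29‰
step 4: δ = (-13.29 + 1000)·(6.3/1000 + 1) − 1000 = -7.08‰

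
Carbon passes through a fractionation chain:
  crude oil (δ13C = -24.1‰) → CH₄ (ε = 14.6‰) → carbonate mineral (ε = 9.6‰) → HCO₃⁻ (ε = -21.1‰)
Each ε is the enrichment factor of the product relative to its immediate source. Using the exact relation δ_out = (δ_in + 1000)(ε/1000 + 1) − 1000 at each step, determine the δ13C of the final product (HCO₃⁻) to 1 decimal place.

-21.4‰

step 1: δ = (-24.10 + 1000)·(14.6/1000 + 1) − 1000 = -9.85‰
step 2: δ = (-9.85 + 1000)·(9.6/1000 + 1) − 1000 = -0.35‰
step 3: δ = (-0.35 + 1000)·(-21.1/1000 + 1) − 1000 = -21.44‰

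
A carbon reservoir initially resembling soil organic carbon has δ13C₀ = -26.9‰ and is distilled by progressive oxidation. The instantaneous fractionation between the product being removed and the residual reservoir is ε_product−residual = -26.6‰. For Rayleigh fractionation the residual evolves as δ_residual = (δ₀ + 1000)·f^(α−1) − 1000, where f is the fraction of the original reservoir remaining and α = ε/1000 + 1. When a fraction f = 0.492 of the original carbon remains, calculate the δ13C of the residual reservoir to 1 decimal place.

-8.4‰

Rayleigh residual: δ_res = (δ₀ + 1000)·f^(α−1) − 1000
α = ε/1000 + 1 = 0.97340, so α − 1 = -0.02660
f^(α−1) = 0.492^(-0.02660) = 1.019046
δ_res = (-26.9 + 1000) × 1.019046 − 1000 = 991.634 − 1000 = -8.37‰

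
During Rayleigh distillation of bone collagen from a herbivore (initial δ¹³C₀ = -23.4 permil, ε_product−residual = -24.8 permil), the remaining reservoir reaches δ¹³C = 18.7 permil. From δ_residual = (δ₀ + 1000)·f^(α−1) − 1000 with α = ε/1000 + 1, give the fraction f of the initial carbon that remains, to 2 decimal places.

α − 1 = ε/1000 = -0.0248
(δ_res + 1000)/(δ₀ + 1000) = (18.7 + 1000)/(-23.4 + 1000) = 1018.7/976.6 = 1.043109
f = 1.043109^(1/-0.0248) = exp(ln(1.043109)/-0.0248) = exp(0.04221/-0.0248)
f = exp(-1.7018) = 0.1823

0.18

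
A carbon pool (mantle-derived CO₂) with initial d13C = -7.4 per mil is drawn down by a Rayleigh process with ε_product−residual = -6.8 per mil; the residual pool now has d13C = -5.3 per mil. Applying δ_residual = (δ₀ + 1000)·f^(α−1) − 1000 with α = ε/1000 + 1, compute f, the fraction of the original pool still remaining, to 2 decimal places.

0.73

α − 1 = ε/1000 = -0.0068
(δ_res + 1000)/(δ₀ + 1000) = (-5.3 + 1000)/(-7.4 + 1000) = 994.7/992.6 = 1.002116
f = 1.002116^(1/-0.0068) = exp(ln(1.002116)/-0.0068) = exp(0.00211/-0.0068)
f = exp(-0.3108) = 0.7329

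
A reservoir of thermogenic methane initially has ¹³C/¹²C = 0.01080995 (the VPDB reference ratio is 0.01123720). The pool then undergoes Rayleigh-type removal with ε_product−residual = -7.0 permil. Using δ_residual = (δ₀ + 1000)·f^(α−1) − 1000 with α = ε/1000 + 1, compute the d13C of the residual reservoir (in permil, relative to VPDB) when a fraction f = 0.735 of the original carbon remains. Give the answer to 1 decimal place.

-35.9 permil

δ₀ = (0.01080995/0.01123720 − 1)×1000 = (0.961979 − 1)×1000 = -38.021 permil
α − 1 = ε/1000 = -0.0070
f^(α−1) = 0.735^(-0.0070) = 1.002158
δ_res = (-38.021 + 1000) × 1.002158 − 1000 = 964.054 − 1000 = -35.95 permil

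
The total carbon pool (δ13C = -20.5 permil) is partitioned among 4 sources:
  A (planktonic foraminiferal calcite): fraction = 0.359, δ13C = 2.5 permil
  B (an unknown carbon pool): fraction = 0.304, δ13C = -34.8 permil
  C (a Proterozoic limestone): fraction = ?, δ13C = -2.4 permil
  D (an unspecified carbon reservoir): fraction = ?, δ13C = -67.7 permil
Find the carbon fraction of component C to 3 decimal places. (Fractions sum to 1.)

0.184

Let f_C and f_D be the unknown fractions; fractions sum to 1 so f_C + f_D = 0.337.
Mass balance: Σ fᵢ·δᵢ = δ_bulk ⇒ f_C·(-2.4) + f_D·(-67.7) = -20.5 − (-9.682) = -10.818
Substitute f_D = 0.337 − f_C:
f_C·(-2.4 − -67.7) = -10.818 − 0.337×(-67.7) = 11.997
f_C = 11.997 / 65.3 = 0.1837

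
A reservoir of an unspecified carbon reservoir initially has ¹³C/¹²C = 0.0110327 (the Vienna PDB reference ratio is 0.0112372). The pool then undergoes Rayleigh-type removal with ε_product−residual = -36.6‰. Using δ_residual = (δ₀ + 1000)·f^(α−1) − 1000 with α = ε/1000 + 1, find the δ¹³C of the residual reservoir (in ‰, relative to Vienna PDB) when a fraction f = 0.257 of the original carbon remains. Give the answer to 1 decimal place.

31.9‰

δ₀ = (0.0110327/0.0112372 − 1)×1000 = (0.981802 − 1)×1000 = -18.198‰
α − 1 = ε/1000 = -0.0366
f^(α−1) = 0.257^(-0.0366) = 1.050985
δ_res = (-18.198 + 1000) × 1.050985 − 1000 = 1031.859 − 1000 = 31.86‰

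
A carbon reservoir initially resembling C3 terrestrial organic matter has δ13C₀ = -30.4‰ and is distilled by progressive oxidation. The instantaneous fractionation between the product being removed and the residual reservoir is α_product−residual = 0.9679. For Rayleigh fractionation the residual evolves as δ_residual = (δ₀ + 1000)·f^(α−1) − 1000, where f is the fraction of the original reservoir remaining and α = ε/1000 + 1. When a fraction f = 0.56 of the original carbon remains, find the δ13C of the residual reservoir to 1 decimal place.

-12.2‰

Rayleigh residual: δ_res = (δ₀ + 1000)·f^(α−1) − 1000
α − 1 = -0.03210
f^(α−1) = 0.56^(-0.03210) = 1.018786
δ_res = (-30.4 + 1000) × 1.018786 − 1000 = 987.815 − 1000 = -12.18‰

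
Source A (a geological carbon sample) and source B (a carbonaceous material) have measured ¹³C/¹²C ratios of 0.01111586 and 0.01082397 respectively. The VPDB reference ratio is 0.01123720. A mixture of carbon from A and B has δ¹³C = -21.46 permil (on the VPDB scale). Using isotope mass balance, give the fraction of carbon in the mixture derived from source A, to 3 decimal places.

δ_A = (0.01111586/0.01123720 − 1)×1000 = (0.989202 − 1)×1000 = -10.798 permil
δ_B = (0.01082397/0.01123720 − 1)×1000 = (0.963227 − 1)×1000 = -36.773 permil
f_A = (δ_mix − δ_B)/(δ_A − δ_B) = (-21.46 − (-36.773))/(-10.798 − (-36.773))
f_A = 15.313 / 25.975 = 0.5895

0.590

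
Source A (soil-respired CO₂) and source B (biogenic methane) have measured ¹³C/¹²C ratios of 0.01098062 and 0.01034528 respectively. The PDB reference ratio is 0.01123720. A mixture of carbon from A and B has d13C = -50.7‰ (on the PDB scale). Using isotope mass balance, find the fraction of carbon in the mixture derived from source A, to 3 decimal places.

δ_A = (0.01098062/0.01123720 − 1)×1000 = (0.977167 − 1)×1000 = -22.833‰
δ_B = (0.01034528/0.01123720 − 1)×1000 = (0.920628 − 1)×1000 = -79.372‰
f_A = (δ_mix − δ_B)/(δ_A − δ_B) = (-50.7 − (-79.372))/(-22.833 − (-79.372))
f_A = 28.672 / 56.539 = 0.5071

0.507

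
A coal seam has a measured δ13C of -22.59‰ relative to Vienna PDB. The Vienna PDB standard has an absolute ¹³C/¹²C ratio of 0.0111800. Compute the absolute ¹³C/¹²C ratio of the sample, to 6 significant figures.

0.0109274

R_sample = R_standard × (δ13C/1000 + 1)
R_sample = 0.0111800 × (-22.59/1000 + 1) = 0.0111800 × 0.977410
R_sample = 0.0109274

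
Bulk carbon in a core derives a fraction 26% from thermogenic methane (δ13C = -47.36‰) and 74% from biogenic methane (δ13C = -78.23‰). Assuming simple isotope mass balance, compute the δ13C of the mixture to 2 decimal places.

-70.20‰

δ_mix = f_A·δ_A + f_B·δ_B
δ_mix = 0.26 × (-47.36) + 0.74 × (-78.23)
δ_mix = -12.314 + -57.890 = -70.204‰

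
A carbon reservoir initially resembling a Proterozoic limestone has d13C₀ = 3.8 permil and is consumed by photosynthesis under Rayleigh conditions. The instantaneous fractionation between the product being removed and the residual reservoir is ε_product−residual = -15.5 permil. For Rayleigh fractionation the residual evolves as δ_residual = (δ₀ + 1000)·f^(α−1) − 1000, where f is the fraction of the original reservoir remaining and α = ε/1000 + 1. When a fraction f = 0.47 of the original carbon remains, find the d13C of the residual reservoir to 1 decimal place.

15.6 permil

Rayleigh residual: δ_res = (δ₀ + 1000)·f^(α−1) − 1000
α = ε/1000 + 1 = 0.98450, so α − 1 = -0.01550
f^(α−1) = 0.47^(-0.01550) = 1.011772
δ_res = (3.8 + 1000) × 1.011772 − 1000 = 1015.616 − 1000 = 15.62 permil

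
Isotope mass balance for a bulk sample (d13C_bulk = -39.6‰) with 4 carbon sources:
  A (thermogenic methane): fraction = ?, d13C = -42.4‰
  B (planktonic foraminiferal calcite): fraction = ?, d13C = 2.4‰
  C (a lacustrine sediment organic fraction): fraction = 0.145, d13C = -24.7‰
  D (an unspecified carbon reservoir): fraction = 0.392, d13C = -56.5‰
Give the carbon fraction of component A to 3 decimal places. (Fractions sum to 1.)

0.334

Let f_A and f_B be the unknown fractions; fractions sum to 1 so f_A + f_B = 0.463.
Mass balance: Σ fᵢ·δᵢ = δ_bulk ⇒ f_A·(-42.4) + f_B·(2.4) = -39.6 − (-25.729) = -13.871
Substitute f_B = 0.463 − f_A:
f_A·(-42.4 − 2.4) = -13.871 − 0.463×(2.4) = -14.982
f_A = -14.982 / -44.8 = 0.3344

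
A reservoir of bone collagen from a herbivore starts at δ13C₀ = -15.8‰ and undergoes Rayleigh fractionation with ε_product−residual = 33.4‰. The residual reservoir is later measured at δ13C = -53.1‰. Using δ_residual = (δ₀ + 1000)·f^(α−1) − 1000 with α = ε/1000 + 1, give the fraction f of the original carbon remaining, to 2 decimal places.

α − 1 = ε/1000 = 0.0334
(δ_res + 1000)/(δ₀ + 1000) = (-53.1 + 1000)/(-15.8 + 1000) = 946.9/984.2 = 0.962101
f = 0.962101^(1/0.0334) = exp(ln(0.962101)/0.0334) = exp(-0.03864/0.0334)
f = exp(-1.1568) = 0.3145

0.31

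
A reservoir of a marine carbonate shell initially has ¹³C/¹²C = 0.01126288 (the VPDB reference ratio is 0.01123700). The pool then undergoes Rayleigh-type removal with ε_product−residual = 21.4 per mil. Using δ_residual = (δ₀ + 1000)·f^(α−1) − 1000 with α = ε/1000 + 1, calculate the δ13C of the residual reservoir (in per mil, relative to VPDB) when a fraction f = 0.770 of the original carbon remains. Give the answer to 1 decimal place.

-3.3 per mil

δ₀ = (0.01126288/0.01123700 − 1)×1000 = (1.002303 − 1)×1000 = 2.303 per mil
α − 1 = ε/1000 = 0.0214
f^(α−1) = 0.770^(0.0214) = 0.994422
δ_res = (2.303 + 1000) × 0.994422 − 1000 = 996.713 − 1000 = -3.29 per mil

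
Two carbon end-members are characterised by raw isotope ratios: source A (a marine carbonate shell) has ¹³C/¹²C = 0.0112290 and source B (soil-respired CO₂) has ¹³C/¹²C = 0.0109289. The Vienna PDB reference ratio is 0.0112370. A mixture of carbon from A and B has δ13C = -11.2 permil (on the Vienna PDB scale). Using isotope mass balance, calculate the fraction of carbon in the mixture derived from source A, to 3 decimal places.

δ_A = (0.0112290/0.0112370 − 1)×1000 = (0.999288 − 1)×1000 = -0.712 permil
δ_B = (0.0109289/0.0112370 − 1)×1000 = (0.972582 − 1)×1000 = -27.418 permil
f_A = (δ_mix − δ_B)/(δ_A − δ_B) = (-11.2 − (-27.418))/(-0.712 − (-27.418))
f_A = 16.218 / 26.706 = 0.6073

0.607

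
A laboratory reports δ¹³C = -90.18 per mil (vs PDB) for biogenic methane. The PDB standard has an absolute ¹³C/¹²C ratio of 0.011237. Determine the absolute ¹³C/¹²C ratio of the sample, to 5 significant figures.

R_sample = R_standard × (δ¹³C/1000 + 1)
R_sample = 0.011237 × (-90.18/1000 + 1) = 0.011237 × 0.909820
R_sample = 0.0102236

0.010224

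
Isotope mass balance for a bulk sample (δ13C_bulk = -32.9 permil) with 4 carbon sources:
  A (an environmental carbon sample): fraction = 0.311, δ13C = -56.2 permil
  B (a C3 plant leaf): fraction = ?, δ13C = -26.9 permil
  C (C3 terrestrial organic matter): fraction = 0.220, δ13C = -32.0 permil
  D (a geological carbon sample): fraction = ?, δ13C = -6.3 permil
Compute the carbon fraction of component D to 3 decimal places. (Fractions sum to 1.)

Let f_D and f_B be the unknown fractions; fractions sum to 1 so f_D + f_B = 0.469.
Mass balance: Σ fᵢ·δᵢ = δ_bulk ⇒ f_D·(-6.3) + f_B·(-26.9) = -32.9 − (-24.518) = -8.382
Substitute f_B = 0.469 − f_D:
f_D·(-6.3 − -26.9) = -8.382 − 0.469×(-26.9) = 4.234
f_D = 4.234 / 20.6 = 0.2055

0.206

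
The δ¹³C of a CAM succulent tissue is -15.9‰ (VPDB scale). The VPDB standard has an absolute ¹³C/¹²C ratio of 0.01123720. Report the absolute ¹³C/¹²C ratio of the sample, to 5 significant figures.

0.011059

R_sample = R_standard × (δ¹³C/1000 + 1)
R_sample = 0.01123720 × (-15.9/1000 + 1) = 0.01123720 × 0.984100
R_sample = 0.0110585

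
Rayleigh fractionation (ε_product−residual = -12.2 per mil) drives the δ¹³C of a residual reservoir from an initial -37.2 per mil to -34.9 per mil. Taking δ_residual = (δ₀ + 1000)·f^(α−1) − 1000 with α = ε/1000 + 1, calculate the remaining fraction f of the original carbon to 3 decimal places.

0.822

α − 1 = ε/1000 = -0.0122
(δ_res + 1000)/(δ₀ + 1000) = (-34.9 + 1000)/(-37.2 + 1000) = 965.1/962.8 = 1.002389
f = 1.002389^(1/-0.0122) = exp(ln(1.002389)/-0.0122) = exp(0.00239/-0.0122)
f = exp(-0.1956) = 0.8224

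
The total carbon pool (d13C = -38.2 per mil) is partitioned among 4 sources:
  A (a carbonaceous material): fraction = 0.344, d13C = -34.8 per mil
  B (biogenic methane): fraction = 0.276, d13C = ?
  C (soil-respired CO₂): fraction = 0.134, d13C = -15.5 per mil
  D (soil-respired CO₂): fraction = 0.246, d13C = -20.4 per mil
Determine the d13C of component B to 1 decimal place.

-69.3 per mil

Isotope mass balance: δ_bulk = Σ fᵢ·δᵢ.
-38.2 = 0.344×(-34.8) + 0.276×δ_B + 0.134×(-15.5) + 0.246×(-20.4)
0.276·δ_B = -38.2 − (-19.067) = -19.133
δ_B = -19.133 / 0.276 = -69.32 per mil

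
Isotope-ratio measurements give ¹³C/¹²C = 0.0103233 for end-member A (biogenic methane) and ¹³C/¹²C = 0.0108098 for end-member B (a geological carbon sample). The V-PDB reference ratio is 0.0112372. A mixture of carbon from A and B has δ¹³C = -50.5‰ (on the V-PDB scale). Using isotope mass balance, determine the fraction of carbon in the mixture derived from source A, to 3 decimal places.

0.288

δ_A = (0.0103233/0.0112372 − 1)×1000 = (0.918672 − 1)×1000 = -81.328‰
δ_B = (0.0108098/0.0112372 − 1)×1000 = (0.961966 − 1)×1000 = -38.034‰
f_A = (δ_mix − δ_B)/(δ_A − δ_B) = (-50.5 − (-38.034))/(-81.328 − (-38.034))
f_A = -12.466 / -43.294 = 0.2879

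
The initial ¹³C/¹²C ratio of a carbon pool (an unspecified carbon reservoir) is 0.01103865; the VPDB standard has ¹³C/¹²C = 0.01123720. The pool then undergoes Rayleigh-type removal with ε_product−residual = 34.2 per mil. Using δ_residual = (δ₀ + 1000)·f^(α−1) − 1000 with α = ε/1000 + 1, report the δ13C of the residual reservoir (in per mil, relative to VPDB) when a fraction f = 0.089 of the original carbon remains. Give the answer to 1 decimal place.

δ₀ = (0.01103865/0.01123720 − 1)×1000 = (0.982331 − 1)×1000 = -17.669 per mil
α − 1 = ε/1000 = 0.0342
f^(α−1) = 0.089^(0.0342) = 0.920596
δ_res = (-17.669 + 1000) × 0.920596 − 1000 = 904.330 − 1000 = -95.67 per mil

-95.7 per mil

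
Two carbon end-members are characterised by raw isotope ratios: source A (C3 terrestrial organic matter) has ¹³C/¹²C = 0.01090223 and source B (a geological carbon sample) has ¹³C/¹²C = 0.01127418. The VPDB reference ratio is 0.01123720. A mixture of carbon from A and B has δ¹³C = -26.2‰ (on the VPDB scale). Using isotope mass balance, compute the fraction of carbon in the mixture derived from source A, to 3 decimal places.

0.891

δ_A = (0.01090223/0.01123720 − 1)×1000 = (0.970191 − 1)×1000 = -29.809‰
δ_B = (0.01127418/0.01123720 − 1)×1000 = (1.003291 − 1)×1000 = 3.291‰
f_A = (δ_mix − δ_B)/(δ_A − δ_B) = (-26.2 − (3.291))/(-29.809 − (3.291))
f_A = -29.491 / -33.100 = 0.8910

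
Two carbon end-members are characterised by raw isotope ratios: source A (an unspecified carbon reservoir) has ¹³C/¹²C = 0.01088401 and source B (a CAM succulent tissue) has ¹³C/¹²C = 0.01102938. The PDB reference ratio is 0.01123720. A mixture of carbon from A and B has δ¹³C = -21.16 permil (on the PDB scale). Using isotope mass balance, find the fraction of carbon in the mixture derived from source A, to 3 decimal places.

0.206

δ_A = (0.01088401/0.01123720 − 1)×1000 = (0.968570 − 1)×1000 = -31.430 permil
δ_B = (0.01102938/0.01123720 − 1)×1000 = (0.981506 − 1)×1000 = -18.494 permil
f_A = (δ_mix − δ_B)/(δ_A − δ_B) = (-21.16 − (-18.494))/(-31.430 − (-18.494))
f_A = -2.666 / -12.936 = 0.2061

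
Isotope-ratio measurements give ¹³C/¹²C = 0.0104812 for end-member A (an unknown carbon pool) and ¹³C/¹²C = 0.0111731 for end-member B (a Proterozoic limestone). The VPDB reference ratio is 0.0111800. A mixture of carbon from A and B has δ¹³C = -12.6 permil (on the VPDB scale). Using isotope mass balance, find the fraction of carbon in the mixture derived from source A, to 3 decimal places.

δ_A = (0.0104812/0.0111800 − 1)×1000 = (0.937496 − 1)×1000 = -62.504 permil
δ_B = (0.0111731/0.0111800 − 1)×1000 = (0.999383 − 1)×1000 = -0.617 permil
f_A = (δ_mix − δ_B)/(δ_A − δ_B) = (-12.6 − (-0.617))/(-62.504 − (-0.617))
f_A = -11.983 / -61.887 = 0.1936

0.194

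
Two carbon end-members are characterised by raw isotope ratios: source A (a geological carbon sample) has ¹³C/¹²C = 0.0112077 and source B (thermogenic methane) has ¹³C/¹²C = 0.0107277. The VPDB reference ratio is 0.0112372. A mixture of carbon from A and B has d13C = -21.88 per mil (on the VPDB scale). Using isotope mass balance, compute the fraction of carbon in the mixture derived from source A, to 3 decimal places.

0.549

δ_A = (0.0112077/0.0112372 − 1)×1000 = (0.997375 − 1)×1000 = -2.625 per mil
δ_B = (0.0107277/0.0112372 − 1)×1000 = (0.954660 − 1)×1000 = -45.340 per mil
f_A = (δ_mix − δ_B)/(δ_A − δ_B) = (-21.88 − (-45.340))/(-2.625 − (-45.340))
f_A = 23.460 / 42.715 = 0.5492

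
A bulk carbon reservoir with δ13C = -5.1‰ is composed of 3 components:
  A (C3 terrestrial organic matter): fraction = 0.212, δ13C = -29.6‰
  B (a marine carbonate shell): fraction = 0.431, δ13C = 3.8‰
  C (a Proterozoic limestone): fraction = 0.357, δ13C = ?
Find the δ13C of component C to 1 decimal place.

-1.3‰

Isotope mass balance: δ_bulk = Σ fᵢ·δᵢ.
-5.1 = 0.212×(-29.6) + 0.431×(3.8) + 0.357×δ_C
0.357·δ_C = -5.1 − (-4.637) = -0.463
δ_C = -0.463 / 0.357 = -1.30‰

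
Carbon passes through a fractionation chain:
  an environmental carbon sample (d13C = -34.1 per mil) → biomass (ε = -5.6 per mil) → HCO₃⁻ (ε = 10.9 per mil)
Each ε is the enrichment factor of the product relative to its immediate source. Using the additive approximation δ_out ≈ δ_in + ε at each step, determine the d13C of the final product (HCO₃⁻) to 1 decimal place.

-28.8 per mil

step 1: δ ≈ -34.1 + (-5.6) = -39.7 per mil
step 2: δ ≈ -39.7 + (10.9) = -28.8 per mil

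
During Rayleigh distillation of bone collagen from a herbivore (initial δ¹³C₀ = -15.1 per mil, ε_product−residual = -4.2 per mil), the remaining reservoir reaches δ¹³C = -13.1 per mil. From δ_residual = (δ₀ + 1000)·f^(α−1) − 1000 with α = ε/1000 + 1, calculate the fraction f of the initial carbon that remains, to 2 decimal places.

0.62

α − 1 = ε/1000 = -0.0042
(δ_res + 1000)/(δ₀ + 1000) = (-13.1 + 1000)/(-15.1 + 1000) = 986.9/984.9 = 1.002031
f = 1.002031^(1/-0.0042) = exp(ln(1.002031)/-0.0042) = exp(0.00203/-0.0042)
f = exp(-0.4830) = 0.6169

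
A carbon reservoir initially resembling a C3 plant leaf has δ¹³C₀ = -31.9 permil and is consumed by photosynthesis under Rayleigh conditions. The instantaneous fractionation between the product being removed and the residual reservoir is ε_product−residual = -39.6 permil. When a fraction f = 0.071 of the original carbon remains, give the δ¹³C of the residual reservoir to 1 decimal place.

Rayleigh residual: δ_res = (δ₀ + 1000)·f^(α−1) − 1000
α = ε/1000 + 1 = 0.96040, so α − 1 = -0.03960
f^(α−1) = 0.071^(-0.03960) = 1.110427
δ_res = (-31.9 + 1000) × 1.110427 − 1000 = 1075.005 − 1000 = 75.00 permil

75.0 permil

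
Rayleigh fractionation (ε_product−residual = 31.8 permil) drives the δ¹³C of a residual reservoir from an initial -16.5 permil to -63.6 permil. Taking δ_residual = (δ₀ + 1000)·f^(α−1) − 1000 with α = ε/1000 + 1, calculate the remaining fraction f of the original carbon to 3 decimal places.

α − 1 = ε/1000 = 0.0318
(δ_res + 1000)/(δ₀ + 1000) = (-63.6 + 1000)/(-16.5 + 1000) = 936.4/983.5 = 0.952110
f = 0.952110^(1/0.0318) = exp(ln(0.952110)/0.0318) = exp(-0.04907/0.0318)
f = exp(-1.5432) = 0.2137

0.214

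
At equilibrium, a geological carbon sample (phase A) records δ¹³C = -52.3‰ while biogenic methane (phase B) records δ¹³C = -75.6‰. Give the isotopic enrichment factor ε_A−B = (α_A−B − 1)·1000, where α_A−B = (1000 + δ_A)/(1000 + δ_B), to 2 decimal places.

α_A−B = (1000 + -52.3) / (1000 + -75.6) = 947.7 / 924.4 = 1.025206
ε_A−B = (1.025206 − 1) × 1000 = 25.206‰
(The approximation ε ≈ δ_A − δ_B would give 23.3‰.)

25.21‰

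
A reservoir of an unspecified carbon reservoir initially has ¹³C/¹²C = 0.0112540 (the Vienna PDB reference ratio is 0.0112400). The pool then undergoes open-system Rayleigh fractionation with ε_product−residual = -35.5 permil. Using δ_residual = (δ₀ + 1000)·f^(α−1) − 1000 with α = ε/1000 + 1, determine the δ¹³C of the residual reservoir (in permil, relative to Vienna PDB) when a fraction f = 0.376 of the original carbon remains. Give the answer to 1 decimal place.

δ₀ = (0.0112540/0.0112400 − 1)×1000 = (1.001246 − 1)×1000 = 1.246 permil
α − 1 = ε/1000 = -0.0355
f^(α−1) = 0.376^(-0.0355) = 1.035335
δ_res = (1.246 + 1000) × 1.035335 − 1000 = 1036.624 − 1000 = 36.62 permil

36.6 permil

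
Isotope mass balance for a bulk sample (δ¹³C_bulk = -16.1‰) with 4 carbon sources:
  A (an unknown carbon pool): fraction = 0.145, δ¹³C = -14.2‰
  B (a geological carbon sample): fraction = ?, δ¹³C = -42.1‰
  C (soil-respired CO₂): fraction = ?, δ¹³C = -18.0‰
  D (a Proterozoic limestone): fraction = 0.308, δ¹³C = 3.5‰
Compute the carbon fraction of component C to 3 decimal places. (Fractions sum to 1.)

Let f_C and f_B be the unknown fractions; fractions sum to 1 so f_C + f_B = 0.547.
Mass balance: Σ fᵢ·δᵢ = δ_bulk ⇒ f_C·(-18.0) + f_B·(-42.1) = -16.1 − (-0.981) = -15.119
Substitute f_B = 0.547 − f_C:
f_C·(-18.0 − -42.1) = -15.119 − 0.547×(-42.1) = 7.910
f_C = 7.910 / 24.1 = 0.3282

0.328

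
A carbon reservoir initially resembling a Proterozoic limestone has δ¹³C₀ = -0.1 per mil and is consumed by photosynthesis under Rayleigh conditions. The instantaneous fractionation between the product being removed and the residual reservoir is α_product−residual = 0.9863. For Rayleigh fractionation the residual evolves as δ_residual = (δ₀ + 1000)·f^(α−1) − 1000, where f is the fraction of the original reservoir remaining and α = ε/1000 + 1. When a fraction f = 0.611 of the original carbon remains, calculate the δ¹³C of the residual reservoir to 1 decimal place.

6.7 per mil

Rayleigh residual: δ_res = (δ₀ + 1000)·f^(α−1) − 1000
α − 1 = -0.01370
f^(α−1) = 0.611^(-0.01370) = 1.006772
δ_res = (-0.1 + 1000) × 1.006772 − 1000 = 1006.672 − 1000 = 6.67 per mil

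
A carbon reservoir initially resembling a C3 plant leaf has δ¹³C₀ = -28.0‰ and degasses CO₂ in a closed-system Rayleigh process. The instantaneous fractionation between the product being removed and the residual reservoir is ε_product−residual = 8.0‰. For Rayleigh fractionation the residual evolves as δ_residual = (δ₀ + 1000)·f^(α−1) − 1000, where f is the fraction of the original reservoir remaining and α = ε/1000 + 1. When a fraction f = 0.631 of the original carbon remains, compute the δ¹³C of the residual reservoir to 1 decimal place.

-31.6‰

Rayleigh residual: δ_res = (δ₀ + 1000)·f^(α−1) − 1000
α = ε/1000 + 1 = 1.00800, so α − 1 = 0.00800
f^(α−1) = 0.631^(0.00800) = 0.996323
δ_res = (-28.0 + 1000) × 0.996323 − 1000 = 968.426 − 1000 = -31.57‰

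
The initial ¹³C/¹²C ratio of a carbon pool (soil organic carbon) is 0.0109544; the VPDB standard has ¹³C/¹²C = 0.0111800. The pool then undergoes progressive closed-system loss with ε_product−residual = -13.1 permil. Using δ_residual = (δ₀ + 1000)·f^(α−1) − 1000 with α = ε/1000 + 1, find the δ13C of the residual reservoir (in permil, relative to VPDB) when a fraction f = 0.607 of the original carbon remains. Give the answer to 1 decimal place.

-13.7 permil

δ₀ = (0.0109544/0.0111800 − 1)×1000 = (0.979821 − 1)×1000 = -20.179 permil
α − 1 = ε/1000 = -0.0131
f^(α−1) = 0.607^(-0.0131) = 1.006561
δ_res = (-20.179 + 1000) × 1.006561 − 1000 = 986.250 − 1000 = -13.75 permil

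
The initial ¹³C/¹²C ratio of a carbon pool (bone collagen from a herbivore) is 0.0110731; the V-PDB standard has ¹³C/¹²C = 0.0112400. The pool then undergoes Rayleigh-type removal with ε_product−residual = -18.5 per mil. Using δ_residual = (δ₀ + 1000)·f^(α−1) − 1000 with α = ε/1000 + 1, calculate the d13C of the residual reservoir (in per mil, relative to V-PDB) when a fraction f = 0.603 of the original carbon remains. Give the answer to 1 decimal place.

δ₀ = (0.0110731/0.0112400 − 1)×1000 = (0.985151 − 1)×1000 = -14.849 per mil
α − 1 = ε/1000 = -0.0185
f^(α−1) = 0.603^(-0.0185) = 1.009402
δ_res = (-14.849 + 1000) × 1.009402 − 1000 = 994.414 − 1000 = -5.59 per mil

-5.6 per mil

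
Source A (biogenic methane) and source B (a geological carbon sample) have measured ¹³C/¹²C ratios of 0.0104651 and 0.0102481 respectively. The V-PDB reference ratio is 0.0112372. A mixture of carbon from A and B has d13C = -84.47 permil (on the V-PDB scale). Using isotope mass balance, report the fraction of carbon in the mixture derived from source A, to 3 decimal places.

0.184

δ_A = (0.0104651/0.0112372 − 1)×1000 = (0.931291 − 1)×1000 = -68.709 permil
δ_B = (0.0102481/0.0112372 − 1)×1000 = (0.911980 − 1)×1000 = -88.020 permil
f_A = (δ_mix − δ_B)/(δ_A − δ_B) = (-84.47 − (-88.020))/(-68.709 − (-88.020))
f_A = 3.550 / 19.311 = 0.1838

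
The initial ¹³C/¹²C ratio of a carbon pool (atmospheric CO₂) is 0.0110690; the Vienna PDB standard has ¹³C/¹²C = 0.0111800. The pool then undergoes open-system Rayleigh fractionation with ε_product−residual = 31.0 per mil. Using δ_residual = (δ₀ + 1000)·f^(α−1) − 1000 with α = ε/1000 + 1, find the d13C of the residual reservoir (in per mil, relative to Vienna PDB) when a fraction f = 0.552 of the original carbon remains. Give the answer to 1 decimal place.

-28.0 per mil

δ₀ = (0.0110690/0.0111800 − 1)×1000 = (0.990072 − 1)×1000 = -9.928 per mil
α − 1 = ε/1000 = 0.0310
f^(α−1) = 0.552^(0.0310) = 0.981748
δ_res = (-9.928 + 1000) × 0.981748 − 1000 = 972.001 − 1000 = -28.00 per mil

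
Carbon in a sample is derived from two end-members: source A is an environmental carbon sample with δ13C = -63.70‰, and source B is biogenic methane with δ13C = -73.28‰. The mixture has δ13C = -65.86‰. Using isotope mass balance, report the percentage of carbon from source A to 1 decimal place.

77.5%

δ_mix = f_A·δ_A + (1 − f_A)·δ_B  ⇒  f_A = (δ_mix − δ_B)/(δ_A − δ_B)
f_A = (-65.86 − (-73.28)) / (-63.70 − (-73.28))
f_A = 7.42 / 9.58 = 0.7745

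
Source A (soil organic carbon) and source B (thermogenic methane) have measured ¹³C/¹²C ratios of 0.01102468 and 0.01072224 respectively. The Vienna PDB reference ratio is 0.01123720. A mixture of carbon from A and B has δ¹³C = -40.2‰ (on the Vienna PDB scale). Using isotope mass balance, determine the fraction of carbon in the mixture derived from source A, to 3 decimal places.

δ_A = (0.01102468/0.01123720 − 1)×1000 = (0.981088 − 1)×1000 = -18.912‰
δ_B = (0.01072224/0.01123720 − 1)×1000 = (0.954174 − 1)×1000 = -45.826‰
f_A = (δ_mix − δ_B)/(δ_A − δ_B) = (-40.2 − (-45.826))/(-18.912 − (-45.826))
f_A = 5.626 / 26.914 = 0.2090

0.209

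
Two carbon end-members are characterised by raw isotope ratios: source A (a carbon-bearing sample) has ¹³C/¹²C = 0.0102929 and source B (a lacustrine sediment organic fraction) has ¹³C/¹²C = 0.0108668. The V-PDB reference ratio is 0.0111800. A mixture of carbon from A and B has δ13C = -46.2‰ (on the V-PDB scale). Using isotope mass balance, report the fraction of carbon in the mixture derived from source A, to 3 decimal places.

0.354

δ_A = (0.0102929/0.0111800 − 1)×1000 = (0.920653 − 1)×1000 = -79.347‰
δ_B = (0.0108668/0.0111800 − 1)×1000 = (0.971986 − 1)×1000 = -28.014‰
f_A = (δ_mix − δ_B)/(δ_A − δ_B) = (-46.2 − (-28.014))/(-79.347 − (-28.014))
f_A = -18.186 / -51.333 = 0.3543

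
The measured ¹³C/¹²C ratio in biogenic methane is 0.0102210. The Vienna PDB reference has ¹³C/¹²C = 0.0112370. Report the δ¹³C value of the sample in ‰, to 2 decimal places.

δ¹³C = (R_sample / R_standard − 1) × 1000
R_sample / R_standard = 0.0102210 / 0.0112370 = 0.909584
δ¹³C = (0.909584 − 1) × 1000 = -90.416‰

-90.42‰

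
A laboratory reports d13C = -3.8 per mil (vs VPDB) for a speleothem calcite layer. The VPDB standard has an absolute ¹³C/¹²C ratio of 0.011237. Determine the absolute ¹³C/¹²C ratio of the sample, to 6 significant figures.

R_sample = R_standard × (d13C/1000 + 1)
R_sample = 0.011237 × (-3.8/1000 + 1) = 0.011237 × 0.996200
R_sample = 0.0111943

0.0111943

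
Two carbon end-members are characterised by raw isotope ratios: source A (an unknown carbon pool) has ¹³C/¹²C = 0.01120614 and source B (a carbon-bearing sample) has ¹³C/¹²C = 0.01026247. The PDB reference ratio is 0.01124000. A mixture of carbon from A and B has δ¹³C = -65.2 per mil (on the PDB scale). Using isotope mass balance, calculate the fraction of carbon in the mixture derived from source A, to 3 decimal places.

δ_A = (0.01120614/0.01124000 − 1)×1000 = (0.996988 − 1)×1000 = -3.012 per mil
δ_B = (0.01026247/0.01124000 − 1)×1000 = (0.913031 − 1)×1000 = -86.969 per mil
f_A = (δ_mix − δ_B)/(δ_A − δ_B) = (-65.2 − (-86.969))/(-3.012 − (-86.969))
f_A = 21.769 / 83.956 = 0.2593

0.259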